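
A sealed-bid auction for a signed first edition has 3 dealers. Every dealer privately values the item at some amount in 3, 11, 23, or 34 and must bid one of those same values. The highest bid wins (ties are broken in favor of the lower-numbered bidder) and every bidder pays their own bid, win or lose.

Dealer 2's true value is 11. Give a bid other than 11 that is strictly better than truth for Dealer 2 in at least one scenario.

Suppose Dealer 1 bids 3 and Dealer 3 bids 23.
Bid 11: loses but pays 11, utility -11.
Bid 3: loses but pays 3, utility -3.
So bidding 3 beats truth here (-3 > -11).

3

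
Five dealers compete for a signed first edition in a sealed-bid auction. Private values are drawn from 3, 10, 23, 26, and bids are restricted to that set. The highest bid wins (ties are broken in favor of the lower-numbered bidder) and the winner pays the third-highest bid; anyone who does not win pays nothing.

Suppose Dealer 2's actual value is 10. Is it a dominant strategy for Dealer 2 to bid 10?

Consider the case where Dealer 1 bids 3, Dealer 3 bids 3, Dealer 4 bids 3 and Dealer 5 bids 23.
Truthful bid 10: loses, pays 0, utility 0.
Bid 23 instead: wins, pays 3, utility 10 - 3 = 7.
Since 7 > 0, bidding 23 is strictly better here, so truthful bidding is not dominant.

No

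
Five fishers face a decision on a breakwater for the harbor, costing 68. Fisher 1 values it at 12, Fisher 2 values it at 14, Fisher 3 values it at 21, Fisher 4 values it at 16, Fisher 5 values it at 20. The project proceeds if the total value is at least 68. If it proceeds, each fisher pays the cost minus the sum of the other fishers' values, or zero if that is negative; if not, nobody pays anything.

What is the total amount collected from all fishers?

12

Total value 83 ≥ cost 68, so it is built.
Fisher 1: others sum to 71; max(0, 68 - 71) = 0.
Fisher 2: others sum to 69; max(0, 68 - 69) = 0.
Fisher 3: others sum to 62; max(0, 68 - 62) = 6.
Fisher 4: others sum to 67; max(0, 68 - 67) = 1.
Fisher 5: others sum to 63; max(0, 68 - 63) = 5.
Total collected = 0 + 0 + 6 + 1 + 5 = 12.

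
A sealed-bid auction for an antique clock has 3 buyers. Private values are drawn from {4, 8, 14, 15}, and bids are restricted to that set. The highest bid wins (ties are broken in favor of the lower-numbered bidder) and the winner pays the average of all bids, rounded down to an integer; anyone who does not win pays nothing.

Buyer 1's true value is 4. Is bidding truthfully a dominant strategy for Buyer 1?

Check each profile of the others' bids and compare truth against every alternative bid.
Others bid (8, 8): truth gives 0, best alternative gives -4.
Others bid (4, 8): truth gives 0, best alternative gives -2.
Others bid (8, 4): truth gives 0, best alternative gives -2.
Others bid (4, 4): truth gives 0, best alternative gives -1.
Others bid (4, 14): truth gives 0, best alternative gives 0.
Others bid (4, 15): truth gives 0, best alternative gives 0.
(Remaining 10 profiles checked similarly; truth is weakly best in each.)
In every case the truthful bid is at least as good as any alternative, so it is a dominant strategy.

Yes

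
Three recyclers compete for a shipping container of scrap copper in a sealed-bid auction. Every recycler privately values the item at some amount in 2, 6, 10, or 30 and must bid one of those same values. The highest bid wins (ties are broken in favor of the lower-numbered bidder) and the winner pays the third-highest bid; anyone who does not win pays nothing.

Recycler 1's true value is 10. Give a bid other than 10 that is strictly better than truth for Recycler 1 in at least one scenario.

Suppose Recycler 2 bids 2 and Recycler 3 bids 30.
Bid 10: loses, pays 0, utility 0.
Bid 30: wins, pays 2, utility 10 - 2 = 8.
So bidding 30 beats truth here (8 > 0).

30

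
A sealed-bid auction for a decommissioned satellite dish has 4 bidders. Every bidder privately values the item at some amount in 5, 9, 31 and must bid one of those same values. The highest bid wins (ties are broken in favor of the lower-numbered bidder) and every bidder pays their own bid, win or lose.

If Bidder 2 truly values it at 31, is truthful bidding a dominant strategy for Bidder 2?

No

Consider the case where Bidder 1 bids 5, Bidder 3 bids 5 and Bidder 4 bids 5.
Truthful bid 31: wins, pays 31, utility 31 - 31 = 0.
Bid 9 instead: wins, pays 9, utility 31 - 9 = 22.
Since 22 > 0, bidding 9 is strictly better here, so truthful bidding is not dominant.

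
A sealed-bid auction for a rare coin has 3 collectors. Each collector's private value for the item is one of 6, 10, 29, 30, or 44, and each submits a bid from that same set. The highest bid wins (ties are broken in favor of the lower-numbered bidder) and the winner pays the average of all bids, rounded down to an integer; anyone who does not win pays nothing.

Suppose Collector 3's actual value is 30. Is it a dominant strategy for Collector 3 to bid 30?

No

Consider the case where Collector 1 bids 6 and Collector 2 bids 6.
Truthful bid 30: wins, pays 14, utility 30 - 14 = 16.
Bid 10 instead: wins, pays 7, utility 30 - 7 = 23.
Since 23 > 16, bidding 10 is strictly better here, so truthful bidding is not dominant.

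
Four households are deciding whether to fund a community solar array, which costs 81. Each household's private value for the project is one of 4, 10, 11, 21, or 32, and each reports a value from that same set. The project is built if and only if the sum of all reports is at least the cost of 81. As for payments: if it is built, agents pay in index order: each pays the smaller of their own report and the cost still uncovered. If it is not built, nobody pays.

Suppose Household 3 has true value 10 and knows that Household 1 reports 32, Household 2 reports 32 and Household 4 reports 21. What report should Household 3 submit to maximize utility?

Report 4: project built, pays 4, utility 10 - 4 = 6.
Report 10: project built, pays 10, utility 10 - 10 = 0.
Report 11: project built, pays 11, utility 10 - 11 = -1.
Report 21: project built, pays 17, utility 10 - 17 = -7.
Report 32: project built, pays 17, utility 10 - 17 = -7.
The best choice is 4 with utility 6.

4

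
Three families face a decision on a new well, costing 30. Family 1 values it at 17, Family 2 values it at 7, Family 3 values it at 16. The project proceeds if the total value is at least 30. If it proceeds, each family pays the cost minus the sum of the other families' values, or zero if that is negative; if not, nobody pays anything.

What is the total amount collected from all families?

13

Total value 40 ≥ cost 30, so it is built.
Family 1: others sum to 23; max(0, 30 - 23) = 7.
Family 2: others sum to 33; max(0, 30 - 33) = 0.
Family 3: others sum to 24; max(0, 30 - 24) = 6.
Total collected = 7 + 0 + 6 = 13.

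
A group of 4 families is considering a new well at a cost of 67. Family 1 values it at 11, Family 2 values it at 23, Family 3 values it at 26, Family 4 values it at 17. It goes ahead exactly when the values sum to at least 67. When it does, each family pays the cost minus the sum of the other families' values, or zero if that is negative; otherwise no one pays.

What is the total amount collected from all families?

37

Total value 77 ≥ cost 67, so it is built.
Family 1: others sum to 66; max(0, 67 - 66) = 1.
Family 2: others sum to 54; max(0, 67 - 54) = 13.
Family 3: others sum to 51; max(0, 67 - 51) = 16.
Family 4: others sum to 60; max(0, 67 - 60) = 7.
Total collected = 1 + 13 + 16 + 7 = 37.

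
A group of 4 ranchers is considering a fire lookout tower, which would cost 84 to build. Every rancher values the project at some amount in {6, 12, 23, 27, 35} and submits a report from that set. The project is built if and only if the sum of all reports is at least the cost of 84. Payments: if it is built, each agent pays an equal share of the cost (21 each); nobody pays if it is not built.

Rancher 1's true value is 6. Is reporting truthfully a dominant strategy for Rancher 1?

Check each profile of the others' reports and compare truth against every alternative report.
Others report (6, 35, 35): truth gives 0, best alternative gives -15.
Others report (12, 27, 35): truth gives 0, best alternative gives -15.
Others report (12, 35, 27): truth gives 0, best alternative gives -15.
Others report (23, 23, 27): truth gives 0, best alternative gives -15.
Others report (23, 27, 23): truth gives 0, best alternative gives -15.
Others report (23, 27, 27): truth gives 0, best alternative gives -15.
(Remaining 119 profiles checked similarly; truth is weakly best in each.)
In every case the truthful report is at least as good as any alternative, so it is a dominant strategy.

Yes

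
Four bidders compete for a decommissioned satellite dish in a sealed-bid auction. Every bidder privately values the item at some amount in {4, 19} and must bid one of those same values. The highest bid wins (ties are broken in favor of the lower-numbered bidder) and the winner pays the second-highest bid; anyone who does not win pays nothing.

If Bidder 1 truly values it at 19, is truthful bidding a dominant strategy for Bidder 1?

Check each profile of the others' bids and compare truth against every alternative bid.
Others bid (4, 4, 4): truth gives 15, best alternative gives 15.
Others bid (4, 4, 19): truth gives 0, best alternative gives 0.
Others bid (4, 19, 4): truth gives 0, best alternative gives 0.
Others bid (4, 19, 19): truth gives 0, best alternative gives 0.
Others bid (19, 4, 4): truth gives 0, best alternative gives 0.
Others bid (19, 4, 19): truth gives 0, best alternative gives 0.
(Remaining 2 profiles checked similarly; truth is weakly best in each.)
In every case the truthful bid is at least as good as any alternative, so it is a dominant strategy.

Yes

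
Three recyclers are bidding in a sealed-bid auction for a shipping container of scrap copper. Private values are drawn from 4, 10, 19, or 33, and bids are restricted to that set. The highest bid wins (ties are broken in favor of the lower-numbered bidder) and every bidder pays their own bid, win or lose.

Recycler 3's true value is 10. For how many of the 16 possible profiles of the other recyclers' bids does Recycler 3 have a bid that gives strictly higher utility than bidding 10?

15

Others bid (4, 10): truth gives -10; bid 4 gives -4 > -10. Violating.
Others bid (4, 19): truth gives -10; bid 4 gives -4 > -10. Violating.
Others bid (4, 33): truth gives -10; bid 4 gives -4 > -10. Violating.
Others bid (10, 4): truth gives -10; bid 4 gives -4 > -10. Violating.
Others bid (4, 4): truth gives 0; no alternative beats it.
(Checking all 16 profiles: 15 have a profitable deviation, 1 does not.)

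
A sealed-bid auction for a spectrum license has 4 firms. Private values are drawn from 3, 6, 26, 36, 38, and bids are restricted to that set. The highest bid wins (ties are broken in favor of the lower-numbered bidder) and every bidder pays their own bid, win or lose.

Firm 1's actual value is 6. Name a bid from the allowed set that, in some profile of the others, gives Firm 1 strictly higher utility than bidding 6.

3

Suppose Firm 2 bids 3, Firm 3 bids 3 and Firm 4 bids 3.
Bid 6: wins, pays 6, utility 6 - 6 = 0.
Bid 3: wins, pays 3, utility 6 - 3 = 3.
So bidding 3 beats truth here (3 > 0).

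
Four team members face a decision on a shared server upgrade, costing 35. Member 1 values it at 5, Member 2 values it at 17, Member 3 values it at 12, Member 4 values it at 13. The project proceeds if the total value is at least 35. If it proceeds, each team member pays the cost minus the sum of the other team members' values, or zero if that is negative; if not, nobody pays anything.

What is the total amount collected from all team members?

6

Total value 47 ≥ cost 35, so it is built.
Member 1: others sum to 42; max(0, 35 - 42) = 0.
Member 2: others sum to 30; max(0, 35 - 30) = 5.
Member 3: others sum to 35; max(0, 35 - 35) = 0.
Member 4: others sum to 34; max(0, 35 - 34) = 1.
Total collected = 0 + 5 + 0 + 1 = 6.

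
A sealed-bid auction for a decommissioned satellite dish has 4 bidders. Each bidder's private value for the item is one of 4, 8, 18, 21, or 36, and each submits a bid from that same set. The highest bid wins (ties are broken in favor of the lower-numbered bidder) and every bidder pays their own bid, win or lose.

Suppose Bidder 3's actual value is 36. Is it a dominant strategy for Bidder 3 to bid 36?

No

Consider the case where Bidder 1 bids 4, Bidder 2 bids 4 and Bidder 4 bids 4.
Truthful bid 36: wins, pays 36, utility 36 - 36 = 0.
Bid 8 instead: wins, pays 8, utility 36 - 8 = 28.
Since 28 > 0, bidding 8 is strictly better here, so truthful bidding is not dominant.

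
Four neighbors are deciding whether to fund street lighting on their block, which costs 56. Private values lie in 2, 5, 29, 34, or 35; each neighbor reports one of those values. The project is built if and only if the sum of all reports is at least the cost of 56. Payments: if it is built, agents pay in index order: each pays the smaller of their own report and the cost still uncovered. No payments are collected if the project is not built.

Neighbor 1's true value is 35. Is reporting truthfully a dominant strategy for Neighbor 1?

No

Consider the case where Neighbor 2 reports 2, Neighbor 3 reports 2 and Neighbor 4 reports 29.
Truthful report 35: project built, pays 35, utility 35 - 35 = 0.
Report 29 instead: project built, pays 29, utility 35 - 29 = 6.
Since 6 > 0, reporting 29 is strictly better here, so truthful reporting is not dominant.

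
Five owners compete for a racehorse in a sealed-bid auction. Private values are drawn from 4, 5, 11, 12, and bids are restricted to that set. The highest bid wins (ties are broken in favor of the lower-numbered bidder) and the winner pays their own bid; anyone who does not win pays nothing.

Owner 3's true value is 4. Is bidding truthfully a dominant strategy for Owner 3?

Yes

Check each profile of the others' bids and compare truth against every alternative bid.
Others bid (4, 4, 4, 4): truth gives 0, best alternative gives -1.
Others bid (4, 4, 4, 5): truth gives 0, best alternative gives -1.
Others bid (4, 4, 5, 4): truth gives 0, best alternative gives -1.
Others bid (4, 4, 5, 5): truth gives 0, best alternative gives -1.
Others bid (4, 4, 4, 11): truth gives 0, best alternative gives 0.
Others bid (4, 4, 4, 12): truth gives 0, best alternative gives 0.
(Remaining 250 profiles checked similarly; truth is weakly best in each.)
In every case the truthful bid is at least as good as any alternative, so it is a dominant strategy.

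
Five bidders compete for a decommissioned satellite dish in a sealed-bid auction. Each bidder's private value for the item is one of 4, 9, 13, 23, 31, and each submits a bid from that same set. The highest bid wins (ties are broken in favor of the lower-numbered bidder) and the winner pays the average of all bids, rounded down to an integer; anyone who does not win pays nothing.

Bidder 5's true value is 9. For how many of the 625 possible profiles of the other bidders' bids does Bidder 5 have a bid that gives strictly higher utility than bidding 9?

14

Others bid (4, 4, 4, 9): truth gives 0; bid 13 gives 3 > 0. Violating.
Others bid (4, 4, 9, 4): truth gives 0; bid 13 gives 3 > 0. Violating.
Others bid (4, 4, 9, 9): truth gives 0; bid 13 gives 2 > 0. Violating.
Others bid (4, 9, 4, 4): truth gives 0; bid 13 gives 3 > 0. Violating.
Others bid (4, 4, 4, 4): truth gives 4; no alternative beats it.
Others bid (4, 4, 4, 13): truth gives 0; no alternative beats it.
(Checking all 625 profiles: 14 have a profitable deviation, 611 do not.)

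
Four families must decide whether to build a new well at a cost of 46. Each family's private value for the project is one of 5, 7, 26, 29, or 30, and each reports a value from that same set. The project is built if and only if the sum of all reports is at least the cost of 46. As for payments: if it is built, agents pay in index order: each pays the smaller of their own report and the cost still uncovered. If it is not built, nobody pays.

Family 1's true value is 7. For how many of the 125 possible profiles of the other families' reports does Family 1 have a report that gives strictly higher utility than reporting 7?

Others report (5, 7, 29): truth gives 0; report 5 gives 2 > 0. Violating.
Others report (5, 7, 30): truth gives 0; report 5 gives 2 > 0. Violating.
Others report (5, 26, 26): truth gives 0; report 5 gives 2 > 0. Violating.
Others report (5, 26, 29): truth gives 0; report 5 gives 2 > 0. Violating.
Others report (5, 5, 5): truth gives 0; no alternative beats it.
Others report (5, 5, 7): truth gives 0; no alternative beats it.
(Checking all 125 profiles: 99 have a profitable deviation, 26 do not.)

99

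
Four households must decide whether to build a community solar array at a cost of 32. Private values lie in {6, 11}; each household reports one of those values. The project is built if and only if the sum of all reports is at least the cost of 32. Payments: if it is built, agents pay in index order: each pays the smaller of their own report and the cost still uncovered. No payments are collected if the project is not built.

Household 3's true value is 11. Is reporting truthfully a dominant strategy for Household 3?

No

Consider the case where Household 1 reports 6, Household 2 reports 11 and Household 4 reports 11.
Truthful report 11: project built, pays 11, utility 11 - 11 = 0.
Report 6 instead: project built, pays 6, utility 11 - 6 = 5.
Since 5 > 0, reporting 6 is strictly better here, so truthful reporting is not dominant.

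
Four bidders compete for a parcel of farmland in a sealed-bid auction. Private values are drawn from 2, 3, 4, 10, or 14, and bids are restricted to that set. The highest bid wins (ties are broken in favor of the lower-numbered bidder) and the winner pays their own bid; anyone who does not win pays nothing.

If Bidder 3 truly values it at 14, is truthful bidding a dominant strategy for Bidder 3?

No

Consider the case where Bidder 1 bids 2, Bidder 2 bids 2 and Bidder 4 bids 2.
Truthful bid 14: wins, pays 14, utility 14 - 14 = 0.
Bid 3 instead: wins, pays 3, utility 14 - 3 = 11.
Since 11 > 0, bidding 3 is strictly better here, so truthful bidding is not dominant.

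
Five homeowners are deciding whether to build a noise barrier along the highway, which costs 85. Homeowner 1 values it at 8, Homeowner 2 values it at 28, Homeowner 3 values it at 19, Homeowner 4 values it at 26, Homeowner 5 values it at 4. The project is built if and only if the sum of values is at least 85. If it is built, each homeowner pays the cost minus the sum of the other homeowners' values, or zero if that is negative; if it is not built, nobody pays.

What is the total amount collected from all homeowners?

Total value 85 ≥ cost 85, so it is built.
Homeowner 1: others sum to 77; max(0, 85 - 77) = 8.
Homeowner 2: others sum to 57; max(0, 85 - 57) = 28.
Homeowner 3: others sum to 66; max(0, 85 - 66) = 19.
Homeowner 4: others sum to 59; max(0, 85 - 59) = 26.
Homeowner 5: others sum to 81; max(0, 85 - 81) = 4.
Total collected = 8 + 28 + 19 + 26 + 4 = 85.

85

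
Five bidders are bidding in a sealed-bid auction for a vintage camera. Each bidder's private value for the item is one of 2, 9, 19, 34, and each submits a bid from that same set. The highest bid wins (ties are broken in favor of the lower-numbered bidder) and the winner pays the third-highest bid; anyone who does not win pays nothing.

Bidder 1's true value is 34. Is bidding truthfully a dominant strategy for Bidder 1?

Yes

Check each profile of the others' bids and compare truth against every alternative bid.
Others bid (2, 2, 2, 34): truth gives 32, best alternative gives 0.
Others bid (2, 2, 34, 2): truth gives 32, best alternative gives 0.
Others bid (2, 34, 2, 2): truth gives 32, best alternative gives 0.
Others bid (34, 2, 2, 2): truth gives 32, best alternative gives 0.
Others bid (2, 2, 9, 34): truth gives 25, best alternative gives 0.
Others bid (2, 2, 34, 9): truth gives 25, best alternative gives 0.
(Remaining 250 profiles checked similarly; truth is weakly best in each.)
In every case the truthful bid is at least as good as any alternative, so it is a dominant strategy.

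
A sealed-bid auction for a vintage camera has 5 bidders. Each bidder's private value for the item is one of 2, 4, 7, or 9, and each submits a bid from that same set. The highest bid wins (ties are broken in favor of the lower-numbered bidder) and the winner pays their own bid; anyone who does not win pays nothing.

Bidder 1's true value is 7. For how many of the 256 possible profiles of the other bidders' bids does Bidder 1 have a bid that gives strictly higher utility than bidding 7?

16

Others bid (2, 2, 2, 2): truth gives 0; bid 2 gives 5 > 0. Violating.
Others bid (2, 2, 2, 4): truth gives 0; bid 4 gives 3 > 0. Violating.
Others bid (2, 2, 4, 2): truth gives 0; bid 4 gives 3 > 0. Violating.
Others bid (2, 2, 4, 4): truth gives 0; bid 4 gives 3 > 0. Violating.
Others bid (2, 2, 2, 7): truth gives 0; no alternative beats it.
Others bid (2, 2, 2, 9): truth gives 0; no alternative beats it.
(Checking all 256 profiles: 16 have a profitable deviation, 240 do not.)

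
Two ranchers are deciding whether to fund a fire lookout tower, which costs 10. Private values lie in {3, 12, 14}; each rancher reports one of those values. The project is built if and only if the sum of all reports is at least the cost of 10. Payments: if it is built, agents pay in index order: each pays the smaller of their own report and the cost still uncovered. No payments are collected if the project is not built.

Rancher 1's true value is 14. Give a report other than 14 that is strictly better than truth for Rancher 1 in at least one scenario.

3

Suppose Rancher 2 reports 12.
Report 14: project built, pays 10, utility 14 - 10 = 4.
Report 3: project built, pays 3, utility 14 - 3 = 11.
So reporting 3 beats truth here (11 > 4).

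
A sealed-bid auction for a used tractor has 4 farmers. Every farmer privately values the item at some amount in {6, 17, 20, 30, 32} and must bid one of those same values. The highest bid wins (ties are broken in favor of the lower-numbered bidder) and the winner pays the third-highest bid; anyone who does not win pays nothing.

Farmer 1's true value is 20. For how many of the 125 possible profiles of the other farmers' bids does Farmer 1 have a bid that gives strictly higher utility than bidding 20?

Others bid (6, 6, 30): truth gives 0; bid 30 gives 14 > 0. Violating.
Others bid (6, 6, 32): truth gives 0; bid 32 gives 14 > 0. Violating.
Others bid (6, 17, 30): truth gives 0; bid 30 gives 3 > 0. Violating.
Others bid (6, 17, 32): truth gives 0; bid 32 gives 3 > 0. Violating.
Others bid (6, 6, 6): truth gives 14; no alternative beats it.
Others bid (6, 6, 17): truth gives 14; no alternative beats it.
(Checking all 125 profiles: 24 have a profitable deviation, 101 do not.)

24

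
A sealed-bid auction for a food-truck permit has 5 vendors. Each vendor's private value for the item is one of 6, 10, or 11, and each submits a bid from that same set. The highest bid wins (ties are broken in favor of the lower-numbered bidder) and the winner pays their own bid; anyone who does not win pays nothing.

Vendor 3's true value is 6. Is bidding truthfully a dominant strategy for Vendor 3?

Yes

Check each profile of the others' bids and compare truth against every alternative bid.
Others bid (6, 6, 6, 6): truth gives 0, best alternative gives -4.
Others bid (6, 6, 6, 10): truth gives 0, best alternative gives -4.
Others bid (6, 6, 10, 6): truth gives 0, best alternative gives -4.
Others bid (6, 6, 10, 10): truth gives 0, best alternative gives -4.
Others bid (6, 6, 6, 11): truth gives 0, best alternative gives 0.
Others bid (6, 6, 10, 11): truth gives 0, best alternative gives 0.
(Remaining 75 profiles checked similarly; truth is weakly best in each.)
In every case the truthful bid is at least as good as any alternative, so it is a dominant strategy.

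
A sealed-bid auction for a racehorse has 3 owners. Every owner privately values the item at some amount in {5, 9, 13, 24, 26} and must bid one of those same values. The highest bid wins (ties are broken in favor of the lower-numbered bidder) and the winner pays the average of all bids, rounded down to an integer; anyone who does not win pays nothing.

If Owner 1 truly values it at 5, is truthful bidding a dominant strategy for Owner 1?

Check each profile of the others' bids and compare truth against every alternative bid.
Others bid (9, 9): truth gives 0, best alternative gives -4.
Others bid (5, 9): truth gives 0, best alternative gives -2.
Others bid (9, 5): truth gives 0, best alternative gives -2.
Others bid (5, 5): truth gives 0, best alternative gives -1.
Others bid (5, 13): truth gives 0, best alternative gives 0.
Others bid (5, 24): truth gives 0, best alternative gives 0.
(Remaining 19 profiles checked similarly; truth is weakly best in each.)
In every case the truthful bid is at least as good as any alternative, so it is a dominant strategy.

Yes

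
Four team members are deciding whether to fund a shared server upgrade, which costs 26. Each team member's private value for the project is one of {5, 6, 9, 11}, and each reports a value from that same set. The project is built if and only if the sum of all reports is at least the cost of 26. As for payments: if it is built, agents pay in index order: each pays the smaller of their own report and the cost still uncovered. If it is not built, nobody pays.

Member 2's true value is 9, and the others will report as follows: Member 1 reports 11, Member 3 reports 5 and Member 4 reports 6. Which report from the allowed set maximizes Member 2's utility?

5

Report 5: project built, pays 5, utility 9 - 5 = 4.
Report 6: project built, pays 6, utility 9 - 6 = 3.
Report 9: project built, pays 9, utility 9 - 9 = 0.
Report 11: project built, pays 11, utility 9 - 11 = -2.
The best choice is 5 with utility 4.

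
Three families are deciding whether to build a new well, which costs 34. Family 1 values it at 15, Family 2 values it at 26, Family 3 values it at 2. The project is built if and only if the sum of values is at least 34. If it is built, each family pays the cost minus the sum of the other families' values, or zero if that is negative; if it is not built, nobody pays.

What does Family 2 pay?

Total value 43 ≥ cost 34, so the project is built.
The other families' values sum to 17.
Cost minus that sum is 34 - 17 = 17.

17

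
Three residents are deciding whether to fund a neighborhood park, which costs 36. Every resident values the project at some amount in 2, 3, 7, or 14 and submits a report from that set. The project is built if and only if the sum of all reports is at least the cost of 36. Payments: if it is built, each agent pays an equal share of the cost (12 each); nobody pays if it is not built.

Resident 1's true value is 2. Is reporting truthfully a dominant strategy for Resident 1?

Yes

Check each profile of the others' reports and compare truth against every alternative report.
Others report (2, 2): truth gives 0, best alternative gives 0.
Others report (2, 3): truth gives 0, best alternative gives 0.
Others report (2, 7): truth gives 0, best alternative gives 0.
Others report (2, 14): truth gives 0, best alternative gives 0.
Others report (3, 2): truth gives 0, best alternative gives 0.
Others report (3, 3): truth gives 0, best alternative gives 0.
(Remaining 10 profiles checked similarly; truth is weakly best in each.)
In every case the truthful report is at least as good as any alternative, so it is a dominant strategy.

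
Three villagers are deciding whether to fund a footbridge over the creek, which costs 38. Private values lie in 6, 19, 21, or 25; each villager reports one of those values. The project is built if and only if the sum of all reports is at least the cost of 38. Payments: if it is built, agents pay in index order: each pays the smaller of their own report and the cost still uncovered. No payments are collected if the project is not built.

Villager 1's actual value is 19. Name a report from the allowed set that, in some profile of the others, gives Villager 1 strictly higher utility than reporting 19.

Suppose Villager 2 reports 19 and Villager 3 reports 19.
Report 19: project built, pays 19, utility 19 - 19 = 0.
Report 6: project built, pays 6, utility 19 - 6 = 13.
So reporting 6 beats truth here (13 > 0).

6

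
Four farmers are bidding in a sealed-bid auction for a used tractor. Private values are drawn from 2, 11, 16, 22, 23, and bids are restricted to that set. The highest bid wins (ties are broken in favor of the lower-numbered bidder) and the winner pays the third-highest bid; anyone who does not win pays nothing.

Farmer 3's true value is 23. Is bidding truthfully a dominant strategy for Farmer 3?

Check each profile of the others' bids and compare truth against every alternative bid.
Others bid (2, 2, 23): truth gives 21, best alternative gives 0.
Others bid (2, 22, 2): truth gives 21, best alternative gives 0.
Others bid (22, 2, 2): truth gives 21, best alternative gives 0.
Others bid (2, 11, 23): truth gives 12, best alternative gives 0.
Others bid (2, 22, 11): truth gives 12, best alternative gives 0.
Others bid (11, 2, 23): truth gives 12, best alternative gives 0.
(Remaining 119 profiles checked similarly; truth is weakly best in each.)
In every case the truthful bid is at least as good as any alternative, so it is a dominant strategy.

Yes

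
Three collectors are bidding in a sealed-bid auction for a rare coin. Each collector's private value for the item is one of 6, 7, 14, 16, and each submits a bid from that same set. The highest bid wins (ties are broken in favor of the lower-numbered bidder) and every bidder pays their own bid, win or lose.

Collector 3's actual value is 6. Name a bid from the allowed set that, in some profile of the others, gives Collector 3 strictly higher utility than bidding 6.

Suppose Collector 1 bids 6 and Collector 2 bids 6.
Bid 6: loses but pays 6, utility -6.
Bid 7: wins, pays 7, utility 6 - 7 = -1.
So bidding 7 beats truth here (-1 > -6).

7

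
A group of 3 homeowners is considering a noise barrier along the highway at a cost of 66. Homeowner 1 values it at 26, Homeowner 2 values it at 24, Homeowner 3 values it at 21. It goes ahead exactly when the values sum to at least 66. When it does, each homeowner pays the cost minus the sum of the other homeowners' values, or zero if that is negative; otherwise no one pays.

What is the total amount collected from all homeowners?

56

Total value 71 ≥ cost 66, so it is built.
Homeowner 1: others sum to 45; max(0, 66 - 45) = 21.
Homeowner 2: others sum to 47; max(0, 66 - 47) = 19.
Homeowner 3: others sum to 50; max(0, 66 - 50) = 16.
Total collected = 21 + 19 + 16 = 56.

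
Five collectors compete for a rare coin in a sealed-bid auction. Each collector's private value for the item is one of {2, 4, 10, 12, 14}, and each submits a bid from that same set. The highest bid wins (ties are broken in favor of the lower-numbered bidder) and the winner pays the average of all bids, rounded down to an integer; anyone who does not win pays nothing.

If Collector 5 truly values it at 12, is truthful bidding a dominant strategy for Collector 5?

Consider the case where Collector 1 bids 2, Collector 2 bids 2, Collector 3 bids 2 and Collector 4 bids 2.
Truthful bid 12: wins, pays 4, utility 12 - 4 = 8.
Bid 4 instead: wins, pays 2, utility 12 - 2 = 10.
Since 10 > 8, bidding 4 is strictly better here, so truthful bidding is not dominant.

No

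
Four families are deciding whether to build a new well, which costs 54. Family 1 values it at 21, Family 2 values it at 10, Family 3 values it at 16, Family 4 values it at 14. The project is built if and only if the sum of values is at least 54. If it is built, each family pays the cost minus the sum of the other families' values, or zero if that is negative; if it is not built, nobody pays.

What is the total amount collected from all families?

Total value 61 ≥ cost 54, so it is built.
Family 1: others sum to 40; max(0, 54 - 40) = 14.
Family 2: others sum to 51; max(0, 54 - 51) = 3.
Family 3: others sum to 45; max(0, 54 - 45) = 9.
Family 4: others sum to 47; max(0, 54 - 47) = 7.
Total collected = 14 + 3 + 9 + 7 = 33.

33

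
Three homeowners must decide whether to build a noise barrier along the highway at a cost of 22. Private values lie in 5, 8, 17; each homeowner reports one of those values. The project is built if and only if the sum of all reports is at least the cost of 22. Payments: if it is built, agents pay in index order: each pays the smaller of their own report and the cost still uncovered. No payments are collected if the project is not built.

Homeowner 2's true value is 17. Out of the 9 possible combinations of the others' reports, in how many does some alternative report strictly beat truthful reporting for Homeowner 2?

Others report (5, 17): truth gives 0; report 5 gives 12 > 0. Violating.
Others report (8, 8): truth gives 3; report 8 gives 9 > 3. Violating.
Others report (8, 17): truth gives 3; report 5 gives 12 > 3. Violating.
Others report (5, 5): truth gives 0; no alternative beats it.
Others report (5, 8): truth gives 0; no alternative beats it.
(Checking all 9 profiles: 3 have a profitable deviation, 6 do not.)

3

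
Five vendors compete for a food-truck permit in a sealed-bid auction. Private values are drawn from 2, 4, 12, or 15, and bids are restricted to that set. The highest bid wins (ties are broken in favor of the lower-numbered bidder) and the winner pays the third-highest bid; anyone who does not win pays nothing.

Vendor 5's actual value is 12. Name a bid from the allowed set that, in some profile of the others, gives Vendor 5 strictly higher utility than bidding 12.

Suppose Vendor 1 bids 2, Vendor 2 bids 2, Vendor 3 bids 2 and Vendor 4 bids 12.
Bid 12: loses, pays 0, utility 0.
Bid 15: wins, pays 2, utility 12 - 2 = 10.
So bidding 15 beats truth here (10 > 0).

15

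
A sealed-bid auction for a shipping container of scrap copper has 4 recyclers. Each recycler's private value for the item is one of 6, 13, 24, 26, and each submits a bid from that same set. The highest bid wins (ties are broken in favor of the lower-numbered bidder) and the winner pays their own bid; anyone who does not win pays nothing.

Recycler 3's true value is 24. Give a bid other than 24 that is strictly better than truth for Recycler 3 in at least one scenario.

13

Suppose Recycler 1 bids 6, Recycler 2 bids 6 and Recycler 4 bids 6.
Bid 24: wins, pays 24, utility 24 - 24 = 0.
Bid 13: wins, pays 13, utility 24 - 13 = 11.
So bidding 13 beats truth here (11 > 0).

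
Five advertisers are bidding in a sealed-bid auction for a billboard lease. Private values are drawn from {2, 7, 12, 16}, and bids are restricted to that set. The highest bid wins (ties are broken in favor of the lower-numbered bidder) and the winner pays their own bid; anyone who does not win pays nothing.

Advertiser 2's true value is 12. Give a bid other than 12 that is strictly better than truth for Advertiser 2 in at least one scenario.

7

Suppose Advertiser 1 bids 2, Advertiser 3 bids 2, Advertiser 4 bids 2 and Advertiser 5 bids 2.
Bid 12: wins, pays 12, utility 12 - 12 = 0.
Bid 7: wins, pays 7, utility 12 - 7 = 5.
So bidding 7 beats truth here (5 > 0).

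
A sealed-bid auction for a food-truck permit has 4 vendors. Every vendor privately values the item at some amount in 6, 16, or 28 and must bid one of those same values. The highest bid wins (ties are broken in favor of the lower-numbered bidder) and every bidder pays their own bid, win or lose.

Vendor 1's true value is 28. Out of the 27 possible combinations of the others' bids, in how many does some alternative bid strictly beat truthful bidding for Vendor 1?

Others bid (6, 6, 6): truth gives 0; bid 6 gives 22 > 0. Violating.
Others bid (6, 6, 16): truth gives 0; bid 16 gives 12 > 0. Violating.
Others bid (6, 16, 6): truth gives 0; bid 16 gives 12 > 0. Violating.
Others bid (6, 16, 16): truth gives 0; bid 16 gives 12 > 0. Violating.
Others bid (6, 6, 28): truth gives 0; no alternative beats it.
Others bid (6, 16, 28): truth gives 0; no alternative beats it.
(Checking all 27 profiles: 8 have a profitable deviation, 19 do not.)

8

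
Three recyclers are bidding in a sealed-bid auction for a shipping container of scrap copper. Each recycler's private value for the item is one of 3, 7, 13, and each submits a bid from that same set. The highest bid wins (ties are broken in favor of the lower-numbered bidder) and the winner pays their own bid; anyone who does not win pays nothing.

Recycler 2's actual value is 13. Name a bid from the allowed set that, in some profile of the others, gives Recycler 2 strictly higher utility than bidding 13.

Suppose Recycler 1 bids 3 and Recycler 3 bids 3.
Bid 13: wins, pays 13, utility 13 - 13 = 0.
Bid 7: wins, pays 7, utility 13 - 7 = 6.
So bidding 7 beats truth here (6 > 0).

7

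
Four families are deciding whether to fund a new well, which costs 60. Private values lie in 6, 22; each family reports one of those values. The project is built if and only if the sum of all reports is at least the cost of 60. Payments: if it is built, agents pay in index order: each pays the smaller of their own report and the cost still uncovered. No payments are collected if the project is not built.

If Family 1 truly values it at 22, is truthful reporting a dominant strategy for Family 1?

Consider the case where Family 2 reports 22, Family 3 reports 22 and Family 4 reports 22.
Truthful report 22: project built, pays 22, utility 22 - 22 = 0.
Report 6 instead: project built, pays 6, utility 22 - 6 = 16.
Since 16 > 0, reporting 6 is strictly better here, so truthful reporting is not dominant.

No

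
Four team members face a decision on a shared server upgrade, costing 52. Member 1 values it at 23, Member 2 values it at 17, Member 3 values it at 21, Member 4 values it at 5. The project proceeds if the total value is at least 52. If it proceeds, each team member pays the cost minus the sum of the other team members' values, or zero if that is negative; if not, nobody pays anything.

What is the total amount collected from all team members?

19

Total value 66 ≥ cost 52, so it is built.
Member 1: others sum to 43; max(0, 52 - 43) = 9.
Member 2: others sum to 49; max(0, 52 - 49) = 3.
Member 3: others sum to 45; max(0, 52 - 45) = 7.
Member 4: others sum to 61; max(0, 52 - 61) = 0.
Total collected = 9 + 3 + 7 + 0 = 19.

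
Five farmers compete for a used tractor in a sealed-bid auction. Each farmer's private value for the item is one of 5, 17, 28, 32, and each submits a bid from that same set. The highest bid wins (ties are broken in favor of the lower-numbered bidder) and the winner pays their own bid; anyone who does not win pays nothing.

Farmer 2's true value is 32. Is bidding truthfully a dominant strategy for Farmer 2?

Consider the case where Farmer 1 bids 5, Farmer 3 bids 5, Farmer 4 bids 5 and Farmer 5 bids 5.
Truthful bid 32: wins, pays 32, utility 32 - 32 = 0.
Bid 17 instead: wins, pays 17, utility 32 - 17 = 15.
Since 15 > 0, bidding 17 is strictly better here, so truthful bidding is not dominant.

No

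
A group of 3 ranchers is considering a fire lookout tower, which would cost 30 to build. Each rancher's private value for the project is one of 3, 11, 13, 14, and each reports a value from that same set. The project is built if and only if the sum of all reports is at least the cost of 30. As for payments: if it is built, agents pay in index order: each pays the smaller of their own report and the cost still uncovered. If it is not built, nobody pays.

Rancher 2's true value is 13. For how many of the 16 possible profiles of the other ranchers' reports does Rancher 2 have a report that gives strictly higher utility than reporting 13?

Others report (11, 11): truth gives 0; report 11 gives 2 > 0. Violating.
Others report (11, 13): truth gives 0; report 11 gives 2 > 0. Violating.
Others report (11, 14): truth gives 0; report 11 gives 2 > 0. Violating.
Others report (13, 11): truth gives 0; report 11 gives 2 > 0. Violating.
Others report (3, 3): truth gives 0; no alternative beats it.
Others report (3, 11): truth gives 0; no alternative beats it.
(Checking all 16 profiles: 9 have a profitable deviation, 7 do not.)

9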